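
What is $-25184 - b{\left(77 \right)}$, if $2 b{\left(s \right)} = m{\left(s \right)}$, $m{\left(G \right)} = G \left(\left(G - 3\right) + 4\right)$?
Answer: $-28187$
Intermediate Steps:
$m{\left(G \right)} = G \left(1 + G\right)$ ($m{\left(G \right)} = G \left(\left(-3 + G\right) + 4\right) = G \left(1 + G\right)$)
$b{\left(s \right)} = \frac{s \left(1 + s\right)}{2}$
$-25184 - b{\left(77 \right)} = -25184 - \frac{1}{2} \cdot 77 \left(1 + 77\right) = -25184 - \frac{1}{2} \cdot 77 \cdot 78 = -25184 - 3003 = -28187$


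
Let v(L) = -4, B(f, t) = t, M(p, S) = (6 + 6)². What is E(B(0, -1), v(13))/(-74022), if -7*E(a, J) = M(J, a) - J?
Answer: 74/259077 ≈ 0.00028563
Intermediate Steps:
M(p, S) = 144 (M(p, S) = 12² = 144)
E(a, J) = -144/7 + J/7 (E(a, J) = -(144 - J)/7 = -144/7 + J/7)
E(B(0, -1), v(13))/(-74022) = (-144/7 + (⅐)*(-4))/(-74022) = (-144/7 - 4/7)*(-1/74022) = -148/7*(-1/74022) = 74/259077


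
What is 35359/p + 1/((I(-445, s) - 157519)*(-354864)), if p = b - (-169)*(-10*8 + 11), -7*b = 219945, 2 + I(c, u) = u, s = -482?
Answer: -1156495759226177/1409084529333552 ≈ -0.82074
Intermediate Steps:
I(c, u) = -2 + u
b = -219945/7 (b = -⅐*219945 = -219945/7 ≈ -31421.)
p = -301572/7 (p = -219945/7 - (-169)*(-10*8 + 11) = -219945/7 - (-169)*(-80 + 11) = -219945/7 - (-169)*(-69) = -219945/7 - 1*11661 = -219945/7 - 11661 = -301572/7 ≈ -43082.)
35359/p + 1/((I(-445, s) - 157519)*(-354864)) = 35359/(-301572/7) + 1/((-2 - 482) - 157519*(-354864)) = 35359*(-7/301572) - 1/354864/(-484 - 157519) = -247513/301572 - 1/354864/(-158003) = -247513/301572 - 1/158003*(-1/354864) = -247513/301572 + 1/56069576592 = -1156495759226177/1409084529333552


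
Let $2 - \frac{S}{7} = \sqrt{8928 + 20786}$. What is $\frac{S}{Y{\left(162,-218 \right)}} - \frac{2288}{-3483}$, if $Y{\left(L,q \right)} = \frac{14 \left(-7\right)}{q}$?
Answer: $\frac{775310}{24381} - \frac{109 \sqrt{29714}}{7} \approx -2652.4$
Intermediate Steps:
$Y{\left(L,q \right)} = - \frac{98}{q}$
$S = 14 - 7 \sqrt{29714}$ ($S = 14 - 7 \sqrt{8928 + 20786} = 14 - 7 \sqrt{29714} \approx -1192.6$)
$\frac{S}{Y{\left(162,-218 \right)}} - \frac{2288}{-3483} = \frac{14 - 7 \sqrt{29714}}{\left(-98\right) \frac{1}{-218}} - \frac{2288}{-3483} = \frac{14 - 7 \sqrt{29714}}{\left(-98\right) \left(- \frac{1}{218}\right)} - - \frac{2288}{3483} = \frac{14 - 7 \sqrt{29714}}{\frac{49}{109}} + \frac{2288}{3483} = \left(14 - 7 \sqrt{29714}\right) \frac{109}{49} + \frac{2288}{3483} = \left(\frac{218}{7} - \frac{109 \sqrt{29714}}{7}\right) + \frac{2288}{3483} = \frac{775310}{24381} - \frac{109 \sqrt{29714}}{7}$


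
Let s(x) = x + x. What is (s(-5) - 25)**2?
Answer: 1225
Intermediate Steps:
s(x) = 2*x
(s(-5) - 25)**2 = (2*(-5) - 25)**2 = (-10 - 25)**2 = (-35)**2 = 1225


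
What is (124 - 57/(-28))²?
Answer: 12453841/784 ≈ 15885.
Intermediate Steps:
(124 - 57/(-28))² = (124 - 57*(-1/28))² = (124 + 57/28)² = (3529/28)² = 12453841/784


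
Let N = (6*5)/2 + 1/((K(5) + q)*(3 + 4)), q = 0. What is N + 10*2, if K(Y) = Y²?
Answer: 6126/175 ≈ 35.006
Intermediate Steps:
N = 2626/175 (N = (6*5)/2 + 1/((5² + 0)*(3 + 4)) = 30*(½) + 1/((25 + 0)*7) = 15 + 1/(25*7) = 15 + 1/175 = 2626/175 ≈ 15.006)
N + 10*2 = 2626/175 + 10*2 = 2626/175 + 20 = 6126/175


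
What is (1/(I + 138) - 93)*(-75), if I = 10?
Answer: 1032225/148 ≈ 6974.5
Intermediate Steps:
(1/(I + 138) - 93)*(-75) = (1/(10 + 138) - 93)*(-75) = (1/148 - 93)*(-75) = -13763/148*(-75) = 1032225/148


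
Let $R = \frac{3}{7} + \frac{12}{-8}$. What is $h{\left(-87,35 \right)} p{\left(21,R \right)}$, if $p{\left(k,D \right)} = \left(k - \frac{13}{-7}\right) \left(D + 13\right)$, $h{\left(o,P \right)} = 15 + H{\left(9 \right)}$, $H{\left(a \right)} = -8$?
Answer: $\frac{13360}{7} \approx 1908.6$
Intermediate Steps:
$h{\left(o,P \right)} = 7$ ($h{\left(o,P \right)} = 15 - 8 = 7$)
$R = - \frac{15}{14}$ ($R = 3 \cdot \frac{1}{7} + 12 \left(- \frac{1}{8}\right) = \frac{3}{7} - \frac{3}{2} = - \frac{15}{14} \approx -1.0714$)
$p{\left(k,D \right)} = \left(13 + D\right) \left(\frac{13}{7} + k\right)$ ($p{\left(k,D \right)} = \left(k - - \frac{13}{7}\right) \left(13 + D\right) = \left(k + \frac{13}{7}\right) \left(13 + D\right) = \left(\frac{13}{7} + k\right) \left(13 + D\right) = \left(13 + D\right) \left(\frac{13}{7} + k\right)$)
$h{\left(-87,35 \right)} p{\left(21,R \right)} = 7 \left(\frac{169}{7} + 13 \cdot 21 + \frac{13}{7} \left(- \frac{15}{14}\right) - \frac{45}{2}\right) = 7 \left(\frac{169}{7} + 273 - \frac{195}{98} - \frac{45}{2}\right) = 7 \cdot \frac{13360}{49} = \frac{13360}{7}$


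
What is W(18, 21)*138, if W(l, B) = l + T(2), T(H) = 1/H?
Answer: 2553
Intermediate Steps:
W(l, B) = 1/2 + l (W(l, B) = l + 1/2 = 1/2 + l)
W(18, 21)*138 = (1/2 + 18)*138 = (37/2)*138 = 2553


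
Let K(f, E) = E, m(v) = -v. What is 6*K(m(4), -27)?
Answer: -162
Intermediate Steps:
6*K(m(4), -27) = 6*(-27) = -162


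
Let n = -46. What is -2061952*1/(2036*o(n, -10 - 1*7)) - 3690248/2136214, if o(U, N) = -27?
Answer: 525238802084/14678994501 ≈ 35.782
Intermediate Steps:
-2061952*1/(2036*o(n, -10 - 1*7)) - 3690248/2136214 = -2061952/(2036*(-27)) - 3690248/2136214 = -2061952/(-54972) - 3690248*1/2136214 = -2061952*(-1/54972) - 1845124/1068107 = 515488/13743 - 1845124/1068107 = 525238802084/14678994501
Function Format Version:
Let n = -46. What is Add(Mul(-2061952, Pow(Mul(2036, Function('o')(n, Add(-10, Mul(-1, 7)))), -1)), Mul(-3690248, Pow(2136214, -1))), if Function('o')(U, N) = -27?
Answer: Rational(525238802084, 14678994501) ≈ 35.782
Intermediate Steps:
Add(Mul(-2061952, Pow(Mul(2036, Function('o')(n, Add(-10, Mul(-1, 7)))), -1)), Mul(-3690248, Pow(2136214, -1))) = Add(Mul(-2061952, Pow(Mul(2036, -27), -1)), Mul(-3690248, Pow(2136214, -1))) = Add(Mul(-2061952, Pow(-54972, -1)), Mul(-3690248, Rational(1, 2136214))) = Add(Mul(-2061952, Rational(-1, 54972)), Rational(-1845124, 1068107)) = Add(Rational(515488, 13743), Rational(-1845124, 1068107)) = Rational(525238802084, 14678994501)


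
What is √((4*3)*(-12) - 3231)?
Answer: 15*I*√15 ≈ 58.095*I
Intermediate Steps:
√((4*3)*(-12) - 3231) = √(12*(-12) - 3231) = √(-144 - 3231) = √(-3375) = 15*I*√15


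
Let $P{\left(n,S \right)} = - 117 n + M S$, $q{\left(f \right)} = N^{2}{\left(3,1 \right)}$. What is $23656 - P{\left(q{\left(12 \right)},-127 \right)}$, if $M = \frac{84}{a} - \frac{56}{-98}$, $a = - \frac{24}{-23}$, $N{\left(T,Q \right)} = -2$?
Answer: $\frac{481881}{14} \approx 34420.0$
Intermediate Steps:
$a = \frac{24}{23}$ ($a = \left(-24\right) \left(- \frac{1}{23}\right) = \frac{24}{23} \approx 1.0435$)
$q{\left(f \right)} = 4$ ($q{\left(f \right)} = \left(-2\right)^{2} = 4$)
$M = \frac{1135}{14}$ ($M = \frac{84}{\frac{24}{23}} - \frac{56}{-98} = 84 \cdot \frac{23}{24} - - \frac{4}{7} = \frac{161}{2} + \frac{4}{7} = \frac{1135}{14} \approx 81.071$)
$P{\left(n,S \right)} = - 117 n + \frac{1135 S}{14}$
$23656 - P{\left(q{\left(12 \right)},-127 \right)} = 23656 - \left(\left(-117\right) 4 + \frac{1135}{14} \left(-127\right)\right) = 23656 - \left(-468 - \frac{144145}{14}\right) = 23656 - - \frac{150697}{14} = 23656 + \frac{150697}{14} = \frac{481881}{14}$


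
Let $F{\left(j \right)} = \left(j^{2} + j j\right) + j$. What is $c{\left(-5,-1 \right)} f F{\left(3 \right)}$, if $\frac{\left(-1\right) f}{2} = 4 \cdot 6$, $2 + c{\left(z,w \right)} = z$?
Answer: $7056$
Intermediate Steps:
$c{\left(z,w \right)} = -2 + z$
$F{\left(j \right)} = j + 2 j^{2}$ ($F{\left(j \right)} = \left(j^{2} + j^{2}\right) + j = 2 j^{2} + j = j + 2 j^{2}$)
$f = -48$ ($f = - 2 \cdot 4 \cdot 6 = \left(-2\right) 24 = -48$)
$c{\left(-5,-1 \right)} f F{\left(3 \right)} = \left(-2 - 5\right) \left(-48\right) 3 \left(1 + 2 \cdot 3\right) = \left(-7\right) \left(-48\right) 3 \left(1 + 6\right) = 336 \cdot 3 \cdot 7 = 336 \cdot 21 = 7056$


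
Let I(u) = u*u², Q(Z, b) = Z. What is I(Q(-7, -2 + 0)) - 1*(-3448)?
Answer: 3105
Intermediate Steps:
I(u) = u³
I(Q(-7, -2 + 0)) - 1*(-3448) = (-7)³ - 1*(-3448) = -343 + 3448 = 3105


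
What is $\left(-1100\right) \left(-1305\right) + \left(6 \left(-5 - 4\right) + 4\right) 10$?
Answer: $1435000$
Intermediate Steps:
$\left(-1100\right) \left(-1305\right) + \left(6 \left(-5 - 4\right) + 4\right) 10 = 1435500 + \left(6 \left(-9\right) + 4\right) 10 = 1435500 + \left(-54 + 4\right) 10 = 1435500 - 500 = 1435000$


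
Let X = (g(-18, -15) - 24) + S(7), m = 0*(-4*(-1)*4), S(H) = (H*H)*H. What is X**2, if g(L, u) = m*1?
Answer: 101761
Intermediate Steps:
S(H) = H**3 (S(H) = H**2*H = H**3)
m = 0 (m = 0*(4*4) = 0*16 = 0)
g(L, u) = 0 (g(L, u) = 0*1 = 0)
X = 319 (X = (0 - 24) + 7**3 = -24 + 343 = 319)
X**2 = 319**2 = 101761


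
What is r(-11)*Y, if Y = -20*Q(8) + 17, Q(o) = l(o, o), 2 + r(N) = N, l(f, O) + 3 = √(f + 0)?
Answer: -1001 + 520*√2 ≈ -265.61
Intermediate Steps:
l(f, O) = -3 + √f (l(f, O) = -3 + √(f + 0) = -3 + √f)
r(N) = -2 + N
Q(o) = -3 + √o
Y = 77 - 40*√2 (Y = -20*(-3 + √8) + 17 = -20*(-3 + 2*√2) + 17 = (60 - 40*√2) + 17 = 77 - 40*√2 ≈ 20.431)
r(-11)*Y = (-2 - 11)*(77 - 40*√2) = -13*(77 - 40*√2) = -1001 + 520*√2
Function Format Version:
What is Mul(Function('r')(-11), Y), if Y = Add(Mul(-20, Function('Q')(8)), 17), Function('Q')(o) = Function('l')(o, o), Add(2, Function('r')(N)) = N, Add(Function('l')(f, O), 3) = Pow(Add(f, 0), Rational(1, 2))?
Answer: Add(-1001, Mul(520, Pow(2, Rational(1, 2)))) ≈ -265.61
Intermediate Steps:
Function('l')(f, O) = Add(-3, Pow(f, Rational(1, 2))) (Function('l')(f, O) = Add(-3, Pow(Add(f, 0), Rational(1, 2))) = Add(-3, Pow(f, Rational(1, 2))))
Function('r')(N) = Add(-2, N)
Function('Q')(o) = Add(-3, Pow(o, Rational(1, 2)))
Y = Add(77, Mul(-40, Pow(2, Rational(1, 2)))) (Y = Add(Mul(-20, Add(-3, Pow(8, Rational(1, 2)))), 17) = Add(Mul(-20, Add(-3, Mul(2, Pow(2, Rational(1, 2))))), 17) = Add(Add(60, Mul(-40, Pow(2, Rational(1, 2)))), 17) = Add(77, Mul(-40, Pow(2, Rational(1, 2)))) ≈ 20.431)
Mul(Function('r')(-11), Y) = Mul(Add(-2, -11), Add(77, Mul(-40, Pow(2, Rational(1, 2))))) = Mul(-13, Add(77, Mul(-40, Pow(2, Rational(1, 2))))) = Add(-1001, Mul(520, Pow(2, Rational(1, 2))))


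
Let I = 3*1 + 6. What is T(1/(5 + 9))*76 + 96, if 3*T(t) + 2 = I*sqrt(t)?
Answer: 136/3 + 114*sqrt(14)/7 ≈ 106.27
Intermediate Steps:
I = 9 (I = 3 + 6 = 9)
T(t) = -2/3 + 3*sqrt(t) (T(t) = -2/3 + (9*sqrt(t))/3 = -2/3 + 3*sqrt(t))
T(1/(5 + 9))*76 + 96 = (-2/3 + 3*sqrt(1/(5 + 9)))*76 + 96 = (-2/3 + 3*sqrt(1/14))*76 + 96 = (-2/3 + 3*(sqrt(14)/14))*76 + 96 = (-2/3 + 3*sqrt(14)/14)*76 + 96 = (-152/3 + 114*sqrt(14)/7) + 96 = 136/3 + 114*sqrt(14)/7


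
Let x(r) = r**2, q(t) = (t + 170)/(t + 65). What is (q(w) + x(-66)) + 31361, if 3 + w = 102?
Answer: 5857857/164 ≈ 35719.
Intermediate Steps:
w = 99 (w = -3 + 102 = 99)
q(t) = (170 + t)/(65 + t)
(q(w) + x(-66)) + 31361 = ((170 + 99)/(65 + 99) + (-66)**2) + 31361 = (269/164 + 4356) + 31361 = 714653/164 + 31361 = 5857857/164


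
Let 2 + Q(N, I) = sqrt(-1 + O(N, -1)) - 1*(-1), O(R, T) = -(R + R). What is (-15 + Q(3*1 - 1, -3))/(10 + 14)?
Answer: -2/3 + I*sqrt(5)/24 ≈ -0.66667 + 0.093169*I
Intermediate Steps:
O(R, T) = -2*R
Q(N, I) = -1 + sqrt(-1 - 2*N) (Q(N, I) = -2 + (sqrt(-1 - 2*N) - 1*(-1)) = -2 + (sqrt(-1 - 2*N) + 1) = -2 + (1 + sqrt(-1 - 2*N)) = -1 + sqrt(-1 - 2*N))
(-15 + Q(3*1 - 1, -3))/(10 + 14) = (-15 + (-1 + sqrt(-1 - 2*(3*1 - 1))))/(10 + 14) = (-15 + (-1 + sqrt(-1 - 2*(3 - 1))))/24 = (-15 + (-1 + sqrt(-1 - 2*2)))/24 = (-15 + (-1 + sqrt(-1 - 4)))/24 = (-15 + (-1 + sqrt(-5)))/24 = (-15 + (-1 + I*sqrt(5)))/24 = (-16 + I*sqrt(5))/24 = -2/3 + I*sqrt(5)/24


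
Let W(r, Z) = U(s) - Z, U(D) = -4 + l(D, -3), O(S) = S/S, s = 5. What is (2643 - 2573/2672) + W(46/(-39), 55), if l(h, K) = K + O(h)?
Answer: 6896531/2672 ≈ 2581.0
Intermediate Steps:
O(S) = 1
l(h, K) = 1 + K (l(h, K) = K + 1 = 1 + K)
U(D) = -6 (U(D) = -4 + (1 - 3) = -4 - 2 = -6)
W(r, Z) = -6 - Z
(2643 - 2573/2672) + W(46/(-39), 55) = (2643 - 2573/2672) + (-6 - 1*55) = (2643 - 2573*1/2672) + (-6 - 55) = (2643 - 2573/2672) - 61 = 7059523/2672 - 61 = 6896531/2672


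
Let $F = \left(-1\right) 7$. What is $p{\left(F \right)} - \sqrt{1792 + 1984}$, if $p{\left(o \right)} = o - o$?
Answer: $- 8 \sqrt{59} \approx -61.449$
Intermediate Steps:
$F = -7$
$p{\left(o \right)} = 0$
$p{\left(F \right)} - \sqrt{1792 + 1984} = 0 - \sqrt{1792 + 1984} = 0 - \sqrt{3776} = 0 - 8 \sqrt{59} = - 8 \sqrt{59}$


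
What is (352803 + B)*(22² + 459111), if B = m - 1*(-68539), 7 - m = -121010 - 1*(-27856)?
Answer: 236463006285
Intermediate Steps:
m = 93161 (m = 7 - (-121010 - 1*(-27856)) = 7 - (-121010 + 27856) = 7 - 1*(-93154) = 7 + 93154 = 93161)
B = 161700 (B = 93161 - 1*(-68539) = 93161 + 68539 = 161700)
(352803 + B)*(22² + 459111) = (352803 + 161700)*(22² + 459111) = 514503*(484 + 459111) = 514503*459595 = 236463006285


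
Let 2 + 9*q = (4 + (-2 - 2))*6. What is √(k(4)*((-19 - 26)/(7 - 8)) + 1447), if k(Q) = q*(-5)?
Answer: √1497 ≈ 38.691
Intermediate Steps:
q = -2/9 (q = -2/9 + ((4 + (-2 - 2))*6)/9 = -2/9 + ((4 - 4)*6)/9 = -2/9 + (0*6)/9 = -2/9 + (⅑)*0 = -2/9 + 0 = -2/9 ≈ -0.22222)
k(Q) = 10/9 (k(Q) = -2/9*(-5) = 10/9)
√(k(4)*((-19 - 26)/(7 - 8)) + 1447) = √(10*((-19 - 26)/(7 - 8))/9 + 1447) = √(10*(-45/(-1))/9 + 1447) = √(10*(-45*(-1))/9 + 1447) = √((10/9)*45 + 1447) = √(50 + 1447) = √1497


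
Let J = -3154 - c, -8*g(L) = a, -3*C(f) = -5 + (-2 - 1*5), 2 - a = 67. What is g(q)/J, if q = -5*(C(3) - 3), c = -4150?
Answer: 65/7968 ≈ 0.0081576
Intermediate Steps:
a = -65 (a = 2 - 1*67 = 2 - 67 = -65)
C(f) = 4 (C(f) = -(-5 + (-2 - 1*5))/3 = -(-5 + (-2 - 5))/3 = -(-5 - 7)/3 = -⅓*(-12) = 4)
q = -5 (q = -5*(4 - 3) = -5*1 = -5)
g(L) = 65/8 (g(L) = -⅛*(-65) = 65/8)
J = 996 (J = -3154 - 1*(-4150) = -3154 + 4150 = 996)
g(q)/J = (65/8)/996 = (65/8)*(1/996) = 65/7968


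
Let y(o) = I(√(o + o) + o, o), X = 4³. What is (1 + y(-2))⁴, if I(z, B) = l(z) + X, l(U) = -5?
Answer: 12960000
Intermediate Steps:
X = 64
I(z, B) = 59 (I(z, B) = -5 + 64 = 59)
y(o) = 59
(1 + y(-2))⁴ = (1 + 59)⁴ = 60⁴ = 12960000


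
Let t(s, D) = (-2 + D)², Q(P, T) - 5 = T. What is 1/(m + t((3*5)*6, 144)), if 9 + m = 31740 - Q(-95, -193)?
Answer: 1/52083 ≈ 1.9200e-5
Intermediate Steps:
Q(P, T) = 5 + T
m = 31919 (m = -9 + (31740 - (5 - 193)) = -9 + (31740 - 1*(-188)) = -9 + (31740 + 188) = -9 + 31928 = 31919)
1/(m + t((3*5)*6, 144)) = 1/(31919 + (-2 + 144)²) = 1/(31919 + 142²) = 1/(31919 + 20164) = 1/52083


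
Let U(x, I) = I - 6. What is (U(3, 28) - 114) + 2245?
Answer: 2153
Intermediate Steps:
U(x, I) = -6 + I
(U(3, 28) - 114) + 2245 = ((-6 + 28) - 114) + 2245 = (22 - 114) + 2245 = -92 + 2245 = 2153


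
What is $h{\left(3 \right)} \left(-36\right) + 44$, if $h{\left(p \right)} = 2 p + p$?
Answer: $-280$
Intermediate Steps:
$h{\left(p \right)} = 3 p$
$h{\left(3 \right)} \left(-36\right) + 44 = 3 \cdot 3 \left(-36\right) + 44 = 9 \left(-36\right) + 44 = -324 + 44 = -280$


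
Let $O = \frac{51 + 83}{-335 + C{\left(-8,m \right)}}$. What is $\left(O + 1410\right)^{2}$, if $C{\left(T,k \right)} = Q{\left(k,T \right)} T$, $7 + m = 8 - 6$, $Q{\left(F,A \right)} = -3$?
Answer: $\frac{192173517376}{96721} \approx 1.9869 \cdot 10^{6}$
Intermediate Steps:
$m = -5$ ($m = -7 + \left(8 - 6\right) = -7 + 2 = -5$)
$C{\left(T,k \right)} = - 3 T$
$O = - \frac{134}{311}$ ($O = \frac{51 + 83}{-335 - -24} = \frac{134}{-335 + 24} = \frac{134}{-311} = 134 \left(- \frac{1}{311}\right) = - \frac{134}{311} \approx -0.43087$)
$\left(O + 1410\right)^{2} = \left(- \frac{134}{311} + 1410\right)^{2} = \left(\frac{438376}{311}\right)^{2} = \frac{192173517376}{96721}$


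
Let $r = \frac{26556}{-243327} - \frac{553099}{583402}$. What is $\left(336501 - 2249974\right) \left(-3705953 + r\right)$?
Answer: $\frac{335551612496531295076577}{47319152818} \approx 7.0912 \cdot 10^{12}$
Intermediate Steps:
$r = - \frac{50025581295}{47319152818}$ ($r = 26556 \left(- \frac{1}{243327}\right) - \frac{553099}{583402} = - \frac{8852}{81109} - \frac{553099}{583402} = - \frac{50025581295}{47319152818} \approx -1.0572$)
$\left(336501 - 2249974\right) \left(-3705953 + r\right) = \left(336501 - 2249974\right) \left(-3705953 - \frac{50025581295}{47319152818}\right) = \left(-1913473\right) \left(- \frac{175362606368906849}{47319152818}\right) = \frac{335551612496531295076577}{47319152818}$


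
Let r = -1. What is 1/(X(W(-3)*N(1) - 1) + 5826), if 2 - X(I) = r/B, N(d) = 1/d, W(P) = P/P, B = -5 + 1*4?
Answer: 1/5827 ≈ 0.00017161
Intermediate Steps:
B = -1 (B = -5 + 4 = -1)
W(P) = 1
X(I) = 1 (X(I) = 2 - (-1)/(-1) = 2 - (-1)*(-1) = 2 - 1*1 = 2 - 1 = 1)
1/(X(W(-3)*N(1) - 1) + 5826) = 1/(1 + 5826) = 1/5827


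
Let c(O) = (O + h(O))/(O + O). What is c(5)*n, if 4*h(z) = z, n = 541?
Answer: 2705/8 ≈ 338.13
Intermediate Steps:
h(z) = z/4
c(O) = 5/8 (c(O) = (O + O/4)/(O + O) = (5*O/4)/((2*O)) = (5*O/4)*(1/(2*O)) = 5/8)
c(5)*n = (5/8)*541 = 2705/8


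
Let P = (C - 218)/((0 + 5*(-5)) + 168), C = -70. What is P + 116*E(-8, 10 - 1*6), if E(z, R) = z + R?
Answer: -66640/143 ≈ -466.01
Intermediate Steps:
E(z, R) = R + z
P = -288/143 (P = (-70 - 218)/((0 + 5*(-5)) + 168) = -288/((0 - 25) + 168) = -288/(-25 + 168) = -288/143 ≈ -2.0140)
P + 116*E(-8, 10 - 1*6) = -288/143 + 116*((10 - 1*6) - 8) = -288/143 + 116*((10 - 6) - 8) = -288/143 + 116*(4 - 8) = -288/143 + 116*(-4) = -288/143 - 464 = -66640/143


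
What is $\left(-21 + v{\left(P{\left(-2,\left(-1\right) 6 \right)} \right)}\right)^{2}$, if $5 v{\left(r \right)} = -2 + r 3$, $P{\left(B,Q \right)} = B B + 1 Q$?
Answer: $\frac{12769}{25} \approx 510.76$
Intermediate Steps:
$P{\left(B,Q \right)} = Q + B^{2}$ ($P{\left(B,Q \right)} = B^{2} + Q = Q + B^{2}$)
$v{\left(r \right)} = - \frac{2}{5} + \frac{3 r}{5}$ ($v{\left(r \right)} = \frac{-2 + r 3}{5} = \frac{-2 + 3 r}{5} = - \frac{2}{5} + \frac{3 r}{5}$)
$\left(-21 + v{\left(P{\left(-2,\left(-1\right) 6 \right)} \right)}\right)^{2} = \left(-21 + \left(- \frac{2}{5} + \frac{3 \left(\left(-1\right) 6 + \left(-2\right)^{2}\right)}{5}\right)\right)^{2} = \left(-21 + \left(- \frac{2}{5} + \frac{3 \left(-6 + 4\right)}{5}\right)\right)^{2} = \left(-21 + \left(- \frac{2}{5} + \frac{3}{5} \left(-2\right)\right)\right)^{2} = \left(-21 - \frac{8}{5}\right)^{2} = \left(- \frac{113}{5}\right)^{2} = \frac{12769}{25}$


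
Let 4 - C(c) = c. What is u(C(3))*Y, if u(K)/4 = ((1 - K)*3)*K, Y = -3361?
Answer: 0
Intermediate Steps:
C(c) = 4 - c
u(K) = 4*K*(3 - 3*K) (u(K) = 4*(((1 - K)*3)*K) = 4*((3 - 3*K)*K) = 4*(K*(3 - 3*K)) = 4*K*(3 - 3*K))
u(C(3))*Y = (12*(4 - 1*3)*(1 - (4 - 1*3)))*(-3361) = (12*(4 - 3)*(1 - (4 - 3)))*(-3361) = (12*1*(1 - 1*1))*(-3361) = (12*1*(1 - 1))*(-3361) = (12*1*0)*(-3361) = 0*(-3361) = 0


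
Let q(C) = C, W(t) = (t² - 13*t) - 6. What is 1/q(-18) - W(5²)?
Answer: -5293/18 ≈ -294.06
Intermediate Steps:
W(t) = -6 + t² - 13*t
1/q(-18) - W(5²) = 1/(-18) - (-6 + (5²)² - 13*5²) = -1/18 - (-6 + 25² - 13*25) = -1/18 - (-6 + 625 - 325) = -1/18 - 1*294 = -1/18 - 294 = -5293/18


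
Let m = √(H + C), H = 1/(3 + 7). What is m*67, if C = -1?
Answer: 201*I*√10/10 ≈ 63.562*I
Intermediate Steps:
H = ⅒ (H = 1/10 = ⅒ ≈ 0.10000)
m = 3*I*√10/10 (m = √(⅒ - 1) = √(-9/10) = 3*I*√10/10 ≈ 0.94868*I)
m*67 = (3*I*√10/10)*67 = 201*I*√10/10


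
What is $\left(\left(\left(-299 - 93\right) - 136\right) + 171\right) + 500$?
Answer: $143$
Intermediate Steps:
$\left(\left(\left(-299 - 93\right) - 136\right) + 171\right) + 500 = \left(\left(-392 - 136\right) + 171\right) + 500 = \left(-528 + 171\right) + 500 = -357 + 500 = 143$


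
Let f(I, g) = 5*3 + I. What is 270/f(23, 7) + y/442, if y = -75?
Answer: 58245/8398 ≈ 6.9356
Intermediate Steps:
f(I, g) = 15 + I
270/f(23, 7) + y/442 = 270/(15 + 23) - 75/442 = 270/38 - 75*1/442 = 270*(1/38) - 75/442 = 135/19 - 75/442 = 58245/8398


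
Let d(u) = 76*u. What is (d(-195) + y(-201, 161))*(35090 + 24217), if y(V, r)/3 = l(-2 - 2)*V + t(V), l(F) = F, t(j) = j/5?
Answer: -3715168401/5 ≈ -7.4303e+8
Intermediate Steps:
t(j) = j/5 (t(j) = j*(⅕) = j/5)
y(V, r) = -57*V/5 (y(V, r) = 3*((-2 - 2)*V + V/5) = 3*(-4*V + V/5) = 3*(-19*V/5) = -57*V/5)
(d(-195) + y(-201, 161))*(35090 + 24217) = (76*(-195) - 57/5*(-201))*(35090 + 24217) = (-14820 + 11457/5)*59307 = -62643/5*59307 = -3715168401/5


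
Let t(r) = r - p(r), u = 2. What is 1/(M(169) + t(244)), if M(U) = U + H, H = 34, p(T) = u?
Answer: 1/445 ≈ 0.0022472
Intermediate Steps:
p(T) = 2
M(U) = 34 + U (M(U) = U + 34 = 34 + U)
t(r) = -2 + r (t(r) = r - 1*2 = r - 2 = -2 + r)
1/(M(169) + t(244)) = 1/((34 + 169) + (-2 + 244)) = 1/(203 + 242) = 1/445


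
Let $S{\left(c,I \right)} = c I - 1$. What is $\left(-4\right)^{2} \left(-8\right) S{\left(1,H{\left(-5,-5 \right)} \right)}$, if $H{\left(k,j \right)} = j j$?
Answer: $-3072$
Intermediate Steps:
$H{\left(k,j \right)} = j^{2}$
$S{\left(c,I \right)} = -1 + I c$ ($S{\left(c,I \right)} = I c - 1 = -1 + I c$)
$\left(-4\right)^{2} \left(-8\right) S{\left(1,H{\left(-5,-5 \right)} \right)} = \left(-4\right)^{2} \left(-8\right) \left(-1 + \left(-5\right)^{2} \cdot 1\right) = 16 \left(-8\right) \left(-1 + 25 \cdot 1\right) = - 128 \left(-1 + 25\right) = \left(-128\right) 24 = -3072$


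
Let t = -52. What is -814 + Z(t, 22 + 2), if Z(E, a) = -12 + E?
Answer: -878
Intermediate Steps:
-814 + Z(t, 22 + 2) = -814 + (-12 - 52) = -814 - 64 = -878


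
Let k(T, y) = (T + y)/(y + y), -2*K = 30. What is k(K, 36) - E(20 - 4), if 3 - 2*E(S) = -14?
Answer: -197/24 ≈ -8.2083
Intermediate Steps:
K = -15 (K = -½*30 = -15)
E(S) = 17/2 (E(S) = 3/2 - ½*(-14) = 3/2 + 7 = 17/2)
k(T, y) = (T + y)/(2*y) (k(T, y) = (T + y)/((2*y)) = (T + y)*(1/(2*y)) = (T + y)/(2*y))
k(K, 36) - E(20 - 4) = (½)*(-15 + 36)/36 - 1*17/2 = (½)*(1/36)*21 - 17/2 = 7/24 - 17/2 = -197/24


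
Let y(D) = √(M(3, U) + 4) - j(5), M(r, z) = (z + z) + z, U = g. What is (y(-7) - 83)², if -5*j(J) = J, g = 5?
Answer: (82 - √19)² ≈ 6028.1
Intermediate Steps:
U = 5
M(r, z) = 3*z (M(r, z) = 2*z + z = 3*z)
j(J) = -J/5
y(D) = 1 + √19 (y(D) = √(3*5 + 4) - (-1)*5/5 = √(15 + 4) - 1*(-1) = √19 + 1 = 1 + √19)
(y(-7) - 83)² = ((1 + √19) - 83)² = (-82 + √19)²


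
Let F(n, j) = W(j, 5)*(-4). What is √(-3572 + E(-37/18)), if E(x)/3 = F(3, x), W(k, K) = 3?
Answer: 2*I*√902 ≈ 60.067*I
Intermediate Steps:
F(n, j) = -12 (F(n, j) = 3*(-4) = -12)
E(x) = -36 (E(x) = 3*(-12) = -36)
√(-3572 + E(-37/18)) = √(-3572 - 36) = √(-3608) = 2*I*√902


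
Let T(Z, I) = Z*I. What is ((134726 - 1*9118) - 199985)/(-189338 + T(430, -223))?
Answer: 74377/285228 ≈ 0.26076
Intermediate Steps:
T(Z, I) = I*Z
((134726 - 1*9118) - 199985)/(-189338 + T(430, -223)) = ((134726 - 1*9118) - 199985)/(-189338 - 223*430) = ((134726 - 9118) - 199985)/(-189338 - 95890) = (125608 - 199985)/(-285228) = -74377*(-1/285228) = 74377/285228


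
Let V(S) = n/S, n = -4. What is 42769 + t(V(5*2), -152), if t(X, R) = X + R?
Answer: 213083/5 ≈ 42617.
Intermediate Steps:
V(S) = -4/S
t(X, R) = R + X
42769 + t(V(5*2), -152) = 42769 + (-152 - 4/(5*2)) = 42769 + (-152 - 4/10) = 42769 + (-152 - 4*1/10) = 42769 + (-152 - 2/5) = 42769 - 762/5 = 213083/5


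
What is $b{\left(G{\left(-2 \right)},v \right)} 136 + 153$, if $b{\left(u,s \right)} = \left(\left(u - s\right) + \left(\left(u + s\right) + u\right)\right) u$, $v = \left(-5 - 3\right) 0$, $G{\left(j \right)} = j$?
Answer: $1785$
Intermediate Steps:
$v = 0$ ($v = \left(-5 - 3\right) 0 = \left(-8\right) 0 = 0$)
$b{\left(u,s \right)} = 3 u^{2}$ ($b{\left(u,s \right)} = \left(\left(u - s\right) + \left(\left(s + u\right) + u\right)\right) u = \left(\left(u - s\right) + \left(s + 2 u\right)\right) u = 3 u u = 3 u^{2}$)
$b{\left(G{\left(-2 \right)},v \right)} 136 + 153 = 3 \left(-2\right)^{2} \cdot 136 + 153 = 3 \cdot 4 \cdot 136 + 153 = 12 \cdot 136 + 153 = 1632 + 153 = 1785$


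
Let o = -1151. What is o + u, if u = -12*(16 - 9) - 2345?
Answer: -3580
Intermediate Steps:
u = -2429 (u = -12*7 - 2345 = -84 - 2345 = -2429)
o + u = -1151 - 2429 = -3580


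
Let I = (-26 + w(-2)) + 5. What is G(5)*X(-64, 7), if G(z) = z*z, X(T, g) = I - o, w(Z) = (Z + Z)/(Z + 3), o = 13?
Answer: -950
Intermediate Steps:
w(Z) = 2*Z/(3 + Z) (w(Z) = (2*Z)/(3 + Z) = 2*Z/(3 + Z))
I = -25 (I = (-26 + 2*(-2)/(3 - 2)) + 5 = (-26 + 2*(-2)/1) + 5 = (-26 + 2*(-2)*1) + 5 = (-26 - 4) + 5 = -30 + 5 = -25)
X(T, g) = -38 (X(T, g) = -25 - 1*13 = -25 - 13 = -38)
G(z) = z²
G(5)*X(-64, 7) = 5²*(-38) = 25*(-38) = -950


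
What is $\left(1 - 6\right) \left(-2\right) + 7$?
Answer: $17$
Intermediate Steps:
$\left(1 - 6\right) \left(-2\right) + 7 = \left(-5\right) \left(-2\right) + 7 = 10 + 7 = 17$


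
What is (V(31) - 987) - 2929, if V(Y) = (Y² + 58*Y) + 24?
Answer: -1133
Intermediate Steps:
V(Y) = 24 + Y² + 58*Y
(V(31) - 987) - 2929 = ((24 + 31² + 58*31) - 987) - 2929 = ((24 + 961 + 1798) - 987) - 2929 = (2783 - 987) - 2929 = 1796 - 2929 = -1133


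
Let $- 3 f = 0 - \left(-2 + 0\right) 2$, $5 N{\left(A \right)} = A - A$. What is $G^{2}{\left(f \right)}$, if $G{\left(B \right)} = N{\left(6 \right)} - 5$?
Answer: $25$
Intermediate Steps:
$N{\left(A \right)} = 0$ ($N{\left(A \right)} = \frac{A - A}{5} = \frac{1}{5} \cdot 0 = 0$)
$f = - \frac{4}{3}$ ($f = - \frac{0 - \left(-2 + 0\right) 2}{3} = - \frac{0 - \left(-2\right) 2}{3} = - \frac{0 - -4}{3} = - \frac{0 + 4}{3} = \left(- \frac{1}{3}\right) 4 = - \frac{4}{3} \approx -1.3333$)
$G{\left(B \right)} = -5$ ($G{\left(B \right)} = 0 - 5 = -5$)
$G^{2}{\left(f \right)} = \left(-5\right)^{2} = 25$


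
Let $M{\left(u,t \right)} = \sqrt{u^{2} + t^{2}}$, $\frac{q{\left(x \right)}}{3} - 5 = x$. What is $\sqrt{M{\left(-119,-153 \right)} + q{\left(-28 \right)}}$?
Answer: $\sqrt{-69 + 17 \sqrt{130}} \approx 11.173$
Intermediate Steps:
$q{\left(x \right)} = 15 + 3 x$
$M{\left(u,t \right)} = \sqrt{t^{2} + u^{2}}$
$\sqrt{M{\left(-119,-153 \right)} + q{\left(-28 \right)}} = \sqrt{\sqrt{\left(-153\right)^{2} + \left(-119\right)^{2}} + \left(15 + 3 \left(-28\right)\right)} = \sqrt{\sqrt{23409 + 14161} + \left(15 - 84\right)} = \sqrt{\sqrt{37570} - 69} = \sqrt{17 \sqrt{130} - 69} = \sqrt{-69 + 17 \sqrt{130}}$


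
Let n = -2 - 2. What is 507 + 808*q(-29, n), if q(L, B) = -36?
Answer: -28581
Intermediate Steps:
n = -4
507 + 808*q(-29, n) = 507 + 808*(-36) = 507 - 29088 = -28581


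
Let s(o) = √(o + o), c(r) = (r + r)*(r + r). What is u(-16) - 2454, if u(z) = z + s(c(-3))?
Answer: -2470 + 6*√2 ≈ -2461.5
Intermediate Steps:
c(r) = 4*r² (c(r) = (2*r)*(2*r) = 4*r²)
s(o) = √2*√o (s(o) = √(2*o) = √2*√o)
u(z) = z + 6*√2 (u(z) = z + √2*√(4*(-3)²) = z + √2*√(4*9) = z + √2*√36 = z + √2*6 = z + 6*√2)
u(-16) - 2454 = (-16 + 6*√2) - 2454 = -2470 + 6*√2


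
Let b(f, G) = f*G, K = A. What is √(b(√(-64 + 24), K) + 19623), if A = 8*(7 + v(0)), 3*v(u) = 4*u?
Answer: √(19623 + 112*I*√10) ≈ 140.09 + 1.264*I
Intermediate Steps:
v(u) = 4*u/3 (v(u) = (4*u)/3 = 4*u/3)
A = 56 (A = 8*(7 + (4/3)*0) = 8*(7 + 0) = 8*7 = 56)
K = 56
b(f, G) = G*f
√(b(√(-64 + 24), K) + 19623) = √(56*√(-64 + 24) + 19623) = √(56*√(-40) + 19623) = √(56*(2*I*√10) + 19623) = √(112*I*√10 + 19623) = √(19623 + 112*I*√10)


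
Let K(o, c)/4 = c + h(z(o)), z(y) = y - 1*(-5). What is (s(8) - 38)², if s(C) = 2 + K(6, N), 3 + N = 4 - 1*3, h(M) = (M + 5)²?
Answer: 960400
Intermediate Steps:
z(y) = 5 + y (z(y) = y + 5 = 5 + y)
h(M) = (5 + M)²
N = -2 (N = -3 + (4 - 1*3) = -3 + (4 - 3) = -3 + 1 = -2)
K(o, c) = 4*c + 4*(10 + o)² (K(o, c) = 4*(c + (5 + (5 + o))²) = 4*(c + (10 + o)²) = 4*c + 4*(10 + o)²)
s(C) = 1018 (s(C) = 2 + (4*(-2) + 4*(10 + 6)²) = 2 + (-8 + 4*16²) = 2 + (-8 + 4*256) = 2 + (-8 + 1024) = 2 + 1016 = 1018)
(s(8) - 38)² = (1018 - 38)² = 980² = 960400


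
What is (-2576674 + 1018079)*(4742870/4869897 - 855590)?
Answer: 6494089357165539200/4869897 ≈ 1.3335e+12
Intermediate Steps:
(-2576674 + 1018079)*(4742870/4869897 - 855590) = -1558595*(4742870*(1/4869897) - 855590) = -1558595*(4742870/4869897 - 855590) = -1558595*(-4166630431360/4869897) = 6494089357165539200/4869897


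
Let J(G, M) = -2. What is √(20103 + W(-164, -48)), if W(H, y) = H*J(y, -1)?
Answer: √20431 ≈ 142.94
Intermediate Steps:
W(H, y) = -2*H (W(H, y) = H*(-2) = -2*H)
√(20103 + W(-164, -48)) = √(20103 - 2*(-164)) = √(20103 + 328) = √20431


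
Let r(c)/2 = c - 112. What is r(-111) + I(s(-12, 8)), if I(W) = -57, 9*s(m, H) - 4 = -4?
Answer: -503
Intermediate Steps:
s(m, H) = 0 (s(m, H) = 4/9 + (⅑)*(-4) = 4/9 - 4/9 = 0)
r(c) = -224 + 2*c (r(c) = 2*(c - 112) = 2*(-112 + c) = -224 + 2*c)
r(-111) + I(s(-12, 8)) = (-224 + 2*(-111)) - 57 = (-224 - 222) - 57 = -446 - 57 = -503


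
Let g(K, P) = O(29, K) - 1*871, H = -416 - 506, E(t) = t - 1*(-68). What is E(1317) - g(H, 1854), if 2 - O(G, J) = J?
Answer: 1332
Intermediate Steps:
O(G, J) = 2 - J
E(t) = 68 + t (E(t) = t + 68 = 68 + t)
H = -922
g(K, P) = -869 - K (g(K, P) = (2 - K) - 1*871 = (2 - K) - 871 = -869 - K)
E(1317) - g(H, 1854) = (68 + 1317) - (-869 - 1*(-922)) = 1385 - (-869 + 922) = 1385 - 1*53 = 1385 - 53 = 1332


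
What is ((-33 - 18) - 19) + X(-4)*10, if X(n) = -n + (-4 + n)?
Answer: -110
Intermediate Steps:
X(n) = -4
((-33 - 18) - 19) + X(-4)*10 = ((-33 - 18) - 19) - 4*10 = (-51 - 19) - 40 = -70 - 40 = -110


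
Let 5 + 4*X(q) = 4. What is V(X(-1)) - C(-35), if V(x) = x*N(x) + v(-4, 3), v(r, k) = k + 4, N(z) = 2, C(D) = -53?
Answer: 119/2 ≈ 59.500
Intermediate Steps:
v(r, k) = 4 + k
X(q) = -¼ (X(q) = -5/4 + (¼)*4 = -5/4 + 1 = -¼)
V(x) = 7 + 2*x (V(x) = x*2 + (4 + 3) = 2*x + 7 = 7 + 2*x)
V(X(-1)) - C(-35) = (7 + 2*(-¼)) - 1*(-53) = (7 - ½) + 53 = 13/2 + 53 = 119/2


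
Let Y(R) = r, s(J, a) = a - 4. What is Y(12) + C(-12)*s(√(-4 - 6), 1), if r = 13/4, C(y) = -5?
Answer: 73/4 ≈ 18.250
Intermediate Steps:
s(J, a) = -4 + a
r = 13/4 (r = 13*(¼) = 13/4 ≈ 3.2500)
Y(R) = 13/4
Y(12) + C(-12)*s(√(-4 - 6), 1) = 13/4 - 5*(-4 + 1) = 13/4 - 5*(-3) = 13/4 + 15 = 73/4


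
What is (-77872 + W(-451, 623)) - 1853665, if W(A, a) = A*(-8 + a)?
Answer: -2208902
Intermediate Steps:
(-77872 + W(-451, 623)) - 1853665 = (-77872 - 451*(-8 + 623)) - 1853665 = (-77872 - 451*615) - 1853665 = (-77872 - 277365) - 1853665 = -355237 - 1853665 = -2208902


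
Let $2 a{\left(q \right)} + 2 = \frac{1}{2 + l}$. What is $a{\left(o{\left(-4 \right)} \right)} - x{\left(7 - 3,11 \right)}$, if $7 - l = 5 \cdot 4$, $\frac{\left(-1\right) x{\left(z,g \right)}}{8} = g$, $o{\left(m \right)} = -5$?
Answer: $\frac{1913}{22} \approx 86.955$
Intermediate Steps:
$x{\left(z,g \right)} = - 8 g$
$l = -13$ ($l = 7 - 5 \cdot 4 = 7 - 20 = -13$)
$a{\left(q \right)} = - \frac{23}{22}$ ($a{\left(q \right)} = -1 + \frac{1}{2 \left(2 - 13\right)} = -1 + \frac{1}{2 \left(-11\right)} = -1 + \frac{1}{2} \left(- \frac{1}{11}\right) = -1 - \frac{1}{22} = - \frac{23}{22}$)
$a{\left(o{\left(-4 \right)} \right)} - x{\left(7 - 3,11 \right)} = - \frac{23}{22} - \left(-8\right) 11 = - \frac{23}{22} - -88 = - \frac{23}{22} + 88 = \frac{1913}{22}$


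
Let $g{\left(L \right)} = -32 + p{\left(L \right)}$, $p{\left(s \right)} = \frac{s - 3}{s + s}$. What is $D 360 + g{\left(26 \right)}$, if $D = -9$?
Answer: $- \frac{170121}{52} \approx -3271.6$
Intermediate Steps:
$p{\left(s \right)} = \frac{-3 + s}{2 s}$
$g{\left(L \right)} = -32 + \frac{-3 + L}{2 L}$
$D 360 + g{\left(26 \right)} = \left(-9\right) 360 + \frac{3 \left(-1 - 546\right)}{2 \cdot 26} = -3240 + \frac{3}{2} \cdot \frac{1}{26} \left(-1 - 546\right) = -3240 + \frac{3}{2} \cdot \frac{1}{26} \left(-547\right) = -3240 - \frac{1641}{52} = - \frac{170121}{52}$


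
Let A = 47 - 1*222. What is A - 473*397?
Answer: -187956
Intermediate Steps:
A = -175 (A = 47 - 222 = -175)
A - 473*397 = -175 - 473*397 = -175 - 187781 = -187956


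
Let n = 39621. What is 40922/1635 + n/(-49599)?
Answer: 218323327/9010485 ≈ 24.230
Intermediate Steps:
40922/1635 + n/(-49599) = 40922/1635 + 39621/(-49599) = 40922*(1/1635) + 39621*(-1/49599) = 40922/1635 - 13207/16533 = 218323327/9010485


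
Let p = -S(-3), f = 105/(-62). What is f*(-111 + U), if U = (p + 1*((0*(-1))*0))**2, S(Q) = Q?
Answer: 5355/31 ≈ 172.74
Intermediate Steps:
f = -105/62 (f = 105*(-1/62) = -105/62 ≈ -1.6935)
p = 3 (p = -1*(-3) = 3)
U = 9 (U = (3 + 1*((0*(-1))*0))**2 = (3 + 1*(0*0))**2 = (3 + 1*0)**2 = (3 + 0)**2 = 3**2 = 9)
f*(-111 + U) = -105*(-111 + 9)/62 = -105/62*(-102) = 5355/31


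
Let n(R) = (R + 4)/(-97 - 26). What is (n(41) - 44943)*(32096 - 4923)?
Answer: -50071089294/41 ≈ -1.2212e+9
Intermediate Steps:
n(R) = -4/123 - R/123 (n(R) = (4 + R)/(-123) = (4 + R)*(-1/123) = -4/123 - R/123)
(n(41) - 44943)*(32096 - 4923) = ((-4/123 - 1/123*41) - 44943)*(32096 - 4923) = ((-4/123 - ⅓) - 44943)*27173 = (-15/41 - 44943)*27173 = -1842678/41*27173 = -50071089294/41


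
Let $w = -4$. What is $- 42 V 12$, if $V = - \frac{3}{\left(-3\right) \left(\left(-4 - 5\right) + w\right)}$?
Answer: $\frac{504}{13} \approx 38.769$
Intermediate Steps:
$V = - \frac{1}{13}$ ($V = - \frac{3}{\left(-3\right) \left(\left(-4 - 5\right) - 4\right)} = - \frac{3}{\left(-3\right) \left(-9 - 4\right)} = - \frac{3}{\left(-3\right) \left(-13\right)} = - \frac{3}{39} = \left(-3\right) \frac{1}{39} = - \frac{1}{13} \approx -0.076923$)
$- 42 V 12 = \left(-42\right) \left(- \frac{1}{13}\right) 12 = \frac{42}{13} \cdot 12 = \frac{504}{13}$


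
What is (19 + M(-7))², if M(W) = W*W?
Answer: 4624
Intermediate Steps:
M(W) = W²
(19 + M(-7))² = (19 + (-7)²)² = (19 + 49)² = 68² = 4624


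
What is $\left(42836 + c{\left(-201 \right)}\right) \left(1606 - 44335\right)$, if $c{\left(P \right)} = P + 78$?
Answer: $-1825083777$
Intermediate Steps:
$c{\left(P \right)} = 78 + P$
$\left(42836 + c{\left(-201 \right)}\right) \left(1606 - 44335\right) = \left(42836 + \left(78 - 201\right)\right) \left(1606 - 44335\right) = \left(42836 - 123\right) \left(-42729\right) = 42713 \left(-42729\right) = -1825083777$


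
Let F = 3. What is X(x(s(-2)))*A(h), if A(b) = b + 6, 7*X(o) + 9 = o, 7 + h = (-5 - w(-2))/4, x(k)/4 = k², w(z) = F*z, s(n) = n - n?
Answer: 27/28 ≈ 0.96429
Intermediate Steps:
s(n) = 0
w(z) = 3*z
x(k) = 4*k²
h = -27/4 (h = -7 + (-5 - 3*(-2))/4 = -7 + (-5 - 1*(-6))*(¼) = -7 + (-5 + 6)*(¼) = -7 + 1*(¼) = -7 + ¼ = -27/4 ≈ -6.7500)
X(o) = -9/7 + o/7
A(b) = 6 + b
X(x(s(-2)))*A(h) = (-9/7 + (4*0²)/7)*(6 - 27/4) = (-9/7 + (4*0)/7)*(-¾) = (-9/7 + (⅐)*0)*(-¾) = (-9/7 + 0)*(-¾) = -9/7*(-¾) = 27/28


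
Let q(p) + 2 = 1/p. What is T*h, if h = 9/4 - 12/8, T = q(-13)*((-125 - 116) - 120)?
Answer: 29241/52 ≈ 562.33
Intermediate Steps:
q(p) = -2 + 1/p
T = 9747/13 (T = (-2 + 1/(-13))*((-125 - 116) - 120) = (-2 - 1/13)*(-241 - 120) = -27/13*(-361) = 9747/13 ≈ 749.77)
h = 3/4 (h = 9*(1/4) - 12*1/8 = 9/4 - 3/2 = 3/4 ≈ 0.75000)
T*h = (9747/13)*(3/4) = 29241/52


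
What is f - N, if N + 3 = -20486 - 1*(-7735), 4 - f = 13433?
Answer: -675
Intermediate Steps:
f = -13429 (f = 4 - 1*13433 = 4 - 13433 = -13429)
N = -12754 (N = -3 + (-20486 - 1*(-7735)) = -3 + (-20486 + 7735) = -3 - 12751 = -12754)
f - N = -13429 - 1*(-12754) = -13429 + 12754 = -675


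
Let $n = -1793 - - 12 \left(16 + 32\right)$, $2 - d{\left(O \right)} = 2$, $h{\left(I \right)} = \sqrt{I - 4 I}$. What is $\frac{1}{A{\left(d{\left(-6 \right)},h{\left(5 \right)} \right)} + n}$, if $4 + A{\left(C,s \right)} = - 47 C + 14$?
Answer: $- \frac{1}{1207} \approx -0.0008285$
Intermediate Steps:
$h{\left(I \right)} = \sqrt{3} \sqrt{- I}$ ($h{\left(I \right)} = \sqrt{- 3 I} = \sqrt{3} \sqrt{- I}$)
$d{\left(O \right)} = 0$ ($d{\left(O \right)} = 2 - 2 = 0$)
$n = -1217$ ($n = -1793 - \left(-12\right) 48 = -1793 - -576 = -1793 + 576 = -1217$)
$A{\left(C,s \right)} = 10 - 47 C$ ($A{\left(C,s \right)} = -4 - \left(-14 + 47 C\right) = 10 - 47 C$)
$\frac{1}{A{\left(d{\left(-6 \right)},h{\left(5 \right)} \right)} + n} = \frac{1}{\left(10 - 0\right) - 1217} = \frac{1}{\left(10 + 0\right) - 1217} = \frac{1}{10 - 1217} = \frac{1}{-1207} = - \frac{1}{1207}$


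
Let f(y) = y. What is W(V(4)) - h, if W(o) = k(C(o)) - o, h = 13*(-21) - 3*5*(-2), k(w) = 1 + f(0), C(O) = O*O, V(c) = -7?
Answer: 251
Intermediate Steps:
C(O) = O**2
k(w) = 1 (k(w) = 1 + 0 = 1)
h = -243 (h = -273 - 15*(-2) = -273 + 30 = -243)
W(o) = 1 - o
W(V(4)) - h = (1 - 1*(-7)) - 1*(-243) = (1 + 7) + 243 = 8 + 243 = 251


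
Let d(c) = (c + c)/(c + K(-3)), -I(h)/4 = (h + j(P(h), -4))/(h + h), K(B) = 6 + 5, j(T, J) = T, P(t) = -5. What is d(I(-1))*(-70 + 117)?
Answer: 1128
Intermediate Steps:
K(B) = 11
I(h) = -2*(-5 + h)/h (I(h) = -4*(h - 5)/(h + h) = -4*(-5 + h)/(2*h) = -4*(-5 + h)*1/(2*h) = -2*(-5 + h)/h)
d(c) = 2*c/(11 + c) (d(c) = (c + c)/(c + 11) = (2*c)/(11 + c) = 2*c/(11 + c))
d(I(-1))*(-70 + 117) = (2*(-2 + 10/(-1))/(11 + (-2 + 10/(-1))))*(-70 + 117) = (2*(-2 + 10*(-1))/(11 + (-2 + 10*(-1))))*47 = (2*(-2 - 10)/(11 + (-2 - 10)))*47 = (2*(-12)/(11 - 12))*47 = (2*(-12)/(-1))*47 = (2*(-12)*(-1))*47 = 24*47 = 1128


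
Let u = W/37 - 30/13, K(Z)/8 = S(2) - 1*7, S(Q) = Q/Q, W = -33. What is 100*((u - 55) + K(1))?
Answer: -5108200/481 ≈ -10620.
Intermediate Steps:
S(Q) = 1
K(Z) = -48 (K(Z) = 8*(1 - 1*7) = 8*(1 - 7) = 8*(-6) = -48)
u = -1539/481 (u = -33/37 - 30/13 = -1539/481 ≈ -3.1996)
100*((u - 55) + K(1)) = 100*((-1539/481 - 55) - 48) = 100*(-27994/481 - 48) = 100*(-51082/481) = -5108200/481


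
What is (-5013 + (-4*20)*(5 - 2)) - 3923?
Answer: -9176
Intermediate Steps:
(-5013 + (-4*20)*(5 - 2)) - 3923 = (-5013 - 80*3) - 3923 = (-5013 - 240) - 3923 = -5253 - 3923 = -9176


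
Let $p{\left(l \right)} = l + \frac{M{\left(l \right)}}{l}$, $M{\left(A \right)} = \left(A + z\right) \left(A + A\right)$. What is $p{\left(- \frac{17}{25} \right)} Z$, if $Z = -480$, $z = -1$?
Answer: $\frac{9696}{5} \approx 1939.2$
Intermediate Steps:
$M{\left(A \right)} = 2 A \left(-1 + A\right)$ ($M{\left(A \right)} = \left(A - 1\right) \left(A + A\right) = \left(-1 + A\right) 2 A = 2 A \left(-1 + A\right)$)
$p{\left(l \right)} = -2 + 3 l$ ($p{\left(l \right)} = l + \frac{2 l \left(-1 + l\right)}{l} = l + \left(-2 + 2 l\right) = -2 + 3 l$)
$p{\left(- \frac{17}{25} \right)} Z = \left(-2 + 3 \left(- \frac{17}{25}\right)\right) \left(-480\right) = \left(-2 - \frac{51}{25}\right) \left(-480\right) = \left(- \frac{101}{25}\right) \left(-480\right) = \frac{9696}{5}$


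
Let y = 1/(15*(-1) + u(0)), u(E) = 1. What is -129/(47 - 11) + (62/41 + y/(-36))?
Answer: -42757/20664 ≈ -2.0692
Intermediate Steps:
y = -1/14 (y = 1/(15*(-1) + 1) = 1/(-15 + 1) = 1/(-14) = -1/14 ≈ -0.071429)
-129/(47 - 11) + (62/41 + y/(-36)) = -129/(47 - 11) + (62/41 - 1/14/(-36)) = -129/36 + (62*(1/41) - 1/14*(-1/36)) = (1/36)*(-129) + (62/41 + 1/504) = -43/12 + 31289/20664 = -42757/20664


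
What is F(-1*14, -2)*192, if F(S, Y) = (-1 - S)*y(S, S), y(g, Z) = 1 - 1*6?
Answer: -12480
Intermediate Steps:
y(g, Z) = -5 (y(g, Z) = 1 - 6 = -5)
F(S, Y) = 5 + 5*S (F(S, Y) = (-1 - S)*(-5) = 5 + 5*S)
F(-1*14, -2)*192 = (5 + 5*(-1*14))*192 = (5 + 5*(-14))*192 = (5 - 70)*192 = -65*192 = -12480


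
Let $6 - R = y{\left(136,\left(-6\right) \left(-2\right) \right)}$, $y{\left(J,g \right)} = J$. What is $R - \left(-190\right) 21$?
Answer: $3860$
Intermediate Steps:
$R = -130$ ($R = 6 - 136 = -130$)
$R - \left(-190\right) 21 = -130 - \left(-190\right) 21 = -130 - -3990 = -130 + 3990 = 3860$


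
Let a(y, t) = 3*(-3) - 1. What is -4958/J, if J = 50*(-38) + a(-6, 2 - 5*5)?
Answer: 2479/955 ≈ 2.5958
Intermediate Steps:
a(y, t) = -10 (a(y, t) = -9 - 1 = -10)
J = -1910 (J = 50*(-38) - 10 = -1900 - 10 = -1910)
-4958/J = -4958/(-1910) = -4958*(-1/1910) = 2479/955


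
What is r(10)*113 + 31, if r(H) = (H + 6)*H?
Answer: 18111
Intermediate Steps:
r(H) = H*(6 + H) (r(H) = (6 + H)*H = H*(6 + H))
r(10)*113 + 31 = (10*(6 + 10))*113 + 31 = (10*16)*113 + 31 = 160*113 + 31 = 18080 + 31 = 18111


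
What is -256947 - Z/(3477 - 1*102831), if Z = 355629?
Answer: -8509452203/33118 ≈ -2.5694e+5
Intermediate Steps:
-256947 - Z/(3477 - 1*102831) = -256947 - 355629/(3477 - 1*102831) = -256947 - 355629/(3477 - 102831) = -256947 - 355629/(-99354) = -256947 - 355629*(-1)/99354 = -256947 - 1*(-118543/33118) = -256947 + 118543/33118 = -8509452203/33118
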